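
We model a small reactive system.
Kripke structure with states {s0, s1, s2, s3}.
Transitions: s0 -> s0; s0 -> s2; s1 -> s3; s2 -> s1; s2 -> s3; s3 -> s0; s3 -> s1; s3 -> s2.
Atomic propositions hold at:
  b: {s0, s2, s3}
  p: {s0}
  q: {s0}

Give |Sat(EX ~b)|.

Sat(~b) = {s1}
Sat(EX ~b) = {s : some successor in {s1}} = {s2, s3}
|Sat(EX ~b)| = |{s2, s3}| = 2.

2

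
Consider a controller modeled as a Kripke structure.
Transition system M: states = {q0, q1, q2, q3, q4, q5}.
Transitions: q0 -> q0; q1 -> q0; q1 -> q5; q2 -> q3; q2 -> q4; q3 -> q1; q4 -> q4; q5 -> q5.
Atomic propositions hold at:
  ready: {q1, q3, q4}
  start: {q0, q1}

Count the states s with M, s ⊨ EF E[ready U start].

E[ready U start]: least fixpoint, start Z0 = Sat(start) = {q0, q1}, add states in Sat(ready) with some successor in Z. Z1 = {q0, q1, q3}; fixed.
Sat(E[ready U start]) = {q0, q1, q3}
EF E[ready U start]: least fixpoint, start Z0 = {q0, q1, q3}, add states with some successor in Z. Z1 = {q0, q1, q2, q3}; fixed.
Sat(EF E[ready U start]) = {q0, q1, q2, q3}
|Sat(EF E[ready U start])| = |{q0, q1, q2, q3}| = 4.

4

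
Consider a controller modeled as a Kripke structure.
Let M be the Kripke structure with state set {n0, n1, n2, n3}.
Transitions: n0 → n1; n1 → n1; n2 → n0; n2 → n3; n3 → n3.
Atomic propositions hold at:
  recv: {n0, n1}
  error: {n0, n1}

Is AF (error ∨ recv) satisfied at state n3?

No

Sat(error ∨ recv) = {n0, n1}
AF (error ∨ recv): least fixpoint, start Z0 = {n0, n1}, add states with every successor in Z. Already a fixed point.
Sat(AF (error ∨ recv)) = {n0, n1}
n3 ∉ Sat(AF (error ∨ recv)) = {n0, n1}, so the formula does not hold at n3.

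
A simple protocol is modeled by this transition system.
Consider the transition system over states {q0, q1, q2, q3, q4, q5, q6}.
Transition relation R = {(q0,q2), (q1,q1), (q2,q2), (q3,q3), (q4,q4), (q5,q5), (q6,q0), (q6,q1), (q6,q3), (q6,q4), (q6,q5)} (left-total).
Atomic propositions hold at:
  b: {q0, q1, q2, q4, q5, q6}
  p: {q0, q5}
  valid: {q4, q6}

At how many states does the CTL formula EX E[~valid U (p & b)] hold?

Sat(~valid) = {q0, q1, q2, q3, q5}
Sat(p & b) = {q0, q5}
E[~valid U (p & b)]: least fixpoint, start Z0 = Sat((p & b)) = {q0, q5}, add states in Sat(~valid) with some successor in Z. Already a fixed point.
Sat(E[~valid U (p & b)]) = {q0, q5}
Sat(EX E[~valid U (p & b)]) = {s : some successor in {q0, q5}} = {q5, q6}
|Sat(EX E[~valid U (p & b)])| = |{q5, q6}| = 2.

2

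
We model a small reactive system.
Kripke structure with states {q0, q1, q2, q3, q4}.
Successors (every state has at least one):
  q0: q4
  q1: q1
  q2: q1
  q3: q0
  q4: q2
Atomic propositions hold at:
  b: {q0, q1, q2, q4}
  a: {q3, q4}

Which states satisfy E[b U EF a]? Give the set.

EF a: least fixpoint, start Z0 = {q3, q4}, add states with some successor in Z. Z1 = {q0, q3, q4}; fixed.
Sat(EF a) = {q0, q3, q4}
E[b U EF a]: least fixpoint, start Z0 = Sat(EF a) = {q0, q3, q4}, add states in Sat(b) with some successor in Z. Already a fixed point.
Sat(E[b U EF a]) = {q0, q3, q4}

{q0, q3, q4}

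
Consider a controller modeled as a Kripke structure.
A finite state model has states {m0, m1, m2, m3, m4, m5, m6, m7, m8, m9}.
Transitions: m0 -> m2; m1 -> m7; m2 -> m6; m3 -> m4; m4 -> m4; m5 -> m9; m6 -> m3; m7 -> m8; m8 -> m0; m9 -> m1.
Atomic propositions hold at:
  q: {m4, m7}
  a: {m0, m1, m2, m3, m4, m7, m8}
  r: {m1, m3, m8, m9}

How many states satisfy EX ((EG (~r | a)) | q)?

9

Sat(~r) = {m0, m2, m4, m5, m6, m7}
Sat(~r | a) = {m0, m1, m2, m3, m4, m5, m6, m7, m8}
EG (~r | a): greatest fixpoint, start Z0 = {m0, m1, m2, m3, m4, m5, m6, m7, m8}, keep only states in Sat with some successor in Z. Z1 = {m0, m1, m2, m3, m4, m6, m7, m8}; fixed.
Sat(EG (~r | a)) = {m0, m1, m2, m3, m4, m6, m7, m8}
Sat((EG (~r | a)) | q) = {m0, m1, m2, m3, m4, m6, m7, m8}
Sat(EX ((EG (~r | a)) | q)) = {s : some successor in {m0, m1, m2, m3, m4, m6, m7, m8}} = {m0, m1, m2, m3, m4, m6, m7, m8, m9}
|Sat(EX ((EG (~r | a)) | q))| = |{m0, m1, m2, m3, m4, m6, m7, m8, m9}| = 9.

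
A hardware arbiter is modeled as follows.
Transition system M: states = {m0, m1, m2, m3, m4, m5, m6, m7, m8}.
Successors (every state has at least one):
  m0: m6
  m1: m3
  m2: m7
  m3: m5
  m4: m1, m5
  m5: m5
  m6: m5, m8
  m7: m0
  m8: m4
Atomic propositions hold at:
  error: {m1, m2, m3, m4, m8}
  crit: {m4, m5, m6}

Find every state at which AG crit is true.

AG crit: greatest fixpoint, start Z0 = {m4, m5, m6}, keep only states in Sat with every successor in Z. Z1 = {m5}; fixed.
Sat(AG crit) = {m5}

{m5}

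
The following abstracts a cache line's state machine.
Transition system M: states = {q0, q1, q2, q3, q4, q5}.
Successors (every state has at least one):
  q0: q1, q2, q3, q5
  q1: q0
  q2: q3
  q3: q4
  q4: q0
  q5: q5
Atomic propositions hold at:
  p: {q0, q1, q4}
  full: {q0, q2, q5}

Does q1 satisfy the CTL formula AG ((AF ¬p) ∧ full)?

No

Sat(¬p) = {q2, q3, q5}
AF ¬p: least fixpoint, start Z0 = {q2, q3, q5}, add states with every successor in Z. Already a fixed point.
Sat(AF ¬p) = {q2, q3, q5}
Sat((AF ¬p) ∧ full) = {q2, q5}
AG ((AF ¬p) ∧ full): greatest fixpoint, start Z0 = {q2, q5}, keep only states in Sat with every successor in Z. Z1 = {q5}; fixed.
Sat(AG ((AF ¬p) ∧ full)) = {q5}
q1 ∉ Sat(AG ((AF ¬p) ∧ full)) = {q5}, so the formula does not hold at q1.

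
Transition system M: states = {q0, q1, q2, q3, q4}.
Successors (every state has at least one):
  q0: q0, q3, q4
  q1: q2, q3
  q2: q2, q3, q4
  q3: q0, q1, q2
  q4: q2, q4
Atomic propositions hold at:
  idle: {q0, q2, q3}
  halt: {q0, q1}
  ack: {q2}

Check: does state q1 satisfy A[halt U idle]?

A[halt U idle]: least fixpoint, start Z0 = Sat(idle) = {q0, q2, q3}, add states in Sat(halt) with every successor in Z. Z1 = {q0, q1, q2, q3}; fixed.
Sat(A[halt U idle]) = {q0, q1, q2, q3}
q1 ∈ Sat(A[halt U idle]) = {q0, q1, q2, q3}, so the formula holds at q1.

Yes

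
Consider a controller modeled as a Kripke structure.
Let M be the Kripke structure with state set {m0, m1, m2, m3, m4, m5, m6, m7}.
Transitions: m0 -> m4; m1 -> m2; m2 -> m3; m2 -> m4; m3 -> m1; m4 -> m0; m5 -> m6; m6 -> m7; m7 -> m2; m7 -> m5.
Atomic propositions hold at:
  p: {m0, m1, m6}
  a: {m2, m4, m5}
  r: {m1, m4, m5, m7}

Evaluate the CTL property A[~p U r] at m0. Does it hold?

Sat(~p) = {m2, m3, m4, m5, m7}
A[~p U r]: least fixpoint, start Z0 = Sat(r) = {m1, m4, m5, m7}, add states in Sat(~p) with every successor in Z. Z1 = {m1, m3, m4, m5, m7}; Z2 = {m1, m2, m3, m4, m5, m7}; fixed.
Sat(A[~p U r]) = {m1, m2, m3, m4, m5, m7}
m0 ∉ Sat(A[~p U r]) = {m1, m2, m3, m4, m5, m7}, so the formula does not hold at m0.

No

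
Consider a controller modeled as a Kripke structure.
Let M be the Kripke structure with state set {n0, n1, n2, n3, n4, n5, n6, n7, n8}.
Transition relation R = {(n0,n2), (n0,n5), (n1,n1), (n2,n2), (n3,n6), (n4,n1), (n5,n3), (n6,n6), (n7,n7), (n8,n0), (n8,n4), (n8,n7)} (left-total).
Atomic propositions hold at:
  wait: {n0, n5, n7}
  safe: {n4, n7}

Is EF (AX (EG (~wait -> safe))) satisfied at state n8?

Sat(~wait) = {n1, n2, n3, n4, n6, n8}
Sat(~wait -> safe) = {n0, n4, n5, n7}
EG (~wait -> safe): greatest fixpoint, start Z0 = {n0, n4, n5, n7}, keep only states in Sat with some successor in Z. Z1 = {n0, n7}; Z2 = {n7}; fixed.
Sat(EG (~wait -> safe)) = {n7}
Sat(AX (EG (~wait -> safe))) = {s : every successor in {n7}} = {n7}
EF (AX (EG (~wait -> safe))): least fixpoint, start Z0 = {n7}, add states with some successor in Z. Z1 = {n7, n8}; fixed.
Sat(EF (AX (EG (~wait -> safe)))) = {n7, n8}
n8 ∈ Sat(EF (AX (EG (~wait -> safe)))) = {n7, n8}, so the formula holds at n8.

Yes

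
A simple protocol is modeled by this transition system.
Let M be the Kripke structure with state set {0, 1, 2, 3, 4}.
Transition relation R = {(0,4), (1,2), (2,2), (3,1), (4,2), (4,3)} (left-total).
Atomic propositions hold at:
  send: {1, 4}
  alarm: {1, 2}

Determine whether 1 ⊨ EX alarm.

Yes

Sat(EX alarm) = {s : some successor in {1, 2}} = {1, 2, 3, 4}
1 ∈ Sat(EX alarm) = {1, 2, 3, 4}, so the formula holds at 1.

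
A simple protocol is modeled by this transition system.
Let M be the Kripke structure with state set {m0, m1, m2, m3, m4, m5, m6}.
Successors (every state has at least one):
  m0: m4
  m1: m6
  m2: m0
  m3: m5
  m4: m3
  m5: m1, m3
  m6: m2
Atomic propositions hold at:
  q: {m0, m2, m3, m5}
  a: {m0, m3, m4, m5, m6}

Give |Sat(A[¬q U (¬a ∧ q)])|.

3

Sat(¬q) = {m1, m4, m6}
Sat(¬a) = {m1, m2}
Sat(¬a ∧ q) = {m2}
A[¬q U (¬a ∧ q)]: least fixpoint, start Z0 = Sat((¬a ∧ q)) = {m2}, add states in Sat(¬q) with every successor in Z. Z1 = {m2, m6}; Z2 = {m1, m2, m6}; fixed.
Sat(A[¬q U (¬a ∧ q)]) = {m1, m2, m6}
|Sat(A[¬q U (¬a ∧ q)])| = |{m1, m2, m6}| = 3.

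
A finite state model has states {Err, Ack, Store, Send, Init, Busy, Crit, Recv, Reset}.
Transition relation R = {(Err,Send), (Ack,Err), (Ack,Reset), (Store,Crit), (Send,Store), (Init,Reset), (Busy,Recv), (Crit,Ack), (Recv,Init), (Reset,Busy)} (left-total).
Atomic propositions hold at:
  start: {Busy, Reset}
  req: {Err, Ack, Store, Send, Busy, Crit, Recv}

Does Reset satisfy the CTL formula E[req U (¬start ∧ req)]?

Sat(¬start) = {Err, Ack, Store, Send, Init, Crit, Recv}
Sat(¬start ∧ req) = {Err, Ack, Store, Send, Crit, Recv}
E[req U (¬start ∧ req)]: least fixpoint, start Z0 = Sat((¬start ∧ req)) = {Err, Ack, Store, Send, Crit, Recv}, add states in Sat(req) with some successor in Z. Z1 = {Err, Ack, Store, Send, Busy, Crit, Recv}; fixed.
Sat(E[req U (¬start ∧ req)]) = {Err, Ack, Store, Send, Busy, Crit, Recv}
Reset ∉ Sat(E[req U (¬start ∧ req)]) = {Err, Ack, Store, Send, Busy, Crit, Recv}, so the formula does not hold at Reset.

No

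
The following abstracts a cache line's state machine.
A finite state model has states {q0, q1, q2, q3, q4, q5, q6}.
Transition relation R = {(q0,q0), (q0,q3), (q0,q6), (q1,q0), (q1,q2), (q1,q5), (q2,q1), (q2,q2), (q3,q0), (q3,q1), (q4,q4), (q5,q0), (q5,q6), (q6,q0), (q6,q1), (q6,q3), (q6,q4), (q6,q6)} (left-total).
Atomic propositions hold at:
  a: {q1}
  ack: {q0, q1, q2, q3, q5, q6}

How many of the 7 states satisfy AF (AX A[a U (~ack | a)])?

1

Sat(~ack) = {q4}
Sat(~ack | a) = {q1, q4}
A[a U (~ack | a)]: least fixpoint, start Z0 = Sat((~ack | a)) = {q1, q4}, add states in Sat(a) with every successor in Z. Already a fixed point.
Sat(A[a U (~ack | a)]) = {q1, q4}
Sat(AX A[a U (~ack | a)]) = {s : every successor in {q1, q4}} = {q4}
AF (AX A[a U (~ack | a)]): least fixpoint, start Z0 = {q4}, add states with every successor in Z. Already a fixed point.
Sat(AF (AX A[a U (~ack | a)])) = {q4}
|Sat(AF (AX A[a U (~ack | a)]))| = |{q4}| = 1.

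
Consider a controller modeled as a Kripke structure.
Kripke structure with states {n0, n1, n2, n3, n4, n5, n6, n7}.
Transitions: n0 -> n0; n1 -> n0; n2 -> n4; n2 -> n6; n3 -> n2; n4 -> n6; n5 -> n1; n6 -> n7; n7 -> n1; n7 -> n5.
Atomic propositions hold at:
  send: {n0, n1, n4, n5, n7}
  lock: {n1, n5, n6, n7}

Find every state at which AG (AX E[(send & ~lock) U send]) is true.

{n0, n1, n5, n6, n7}

Sat(~lock) = {n0, n2, n3, n4}
Sat(send & ~lock) = {n0, n4}
E[(send & ~lock) U send]: least fixpoint, start Z0 = Sat(send) = {n0, n1, n4, n5, n7}, add states in Sat(send & ~lock) with some successor in Z. Already a fixed point.
Sat(E[(send & ~lock) U send]) = {n0, n1, n4, n5, n7}
Sat(AX E[(send & ~lock) U send]) = {s : every successor in {n0, n1, n4, n5, n7}} = {n0, n1, n5, n6, n7}
AG (AX E[(send & ~lock) U send]): greatest fixpoint, start Z0 = {n0, n1, n5, n6, n7}, keep only states in Sat with every successor in Z. Already a fixed point.
Sat(AG (AX E[(send & ~lock) U send])) = {n0, n1, n5, n6, n7}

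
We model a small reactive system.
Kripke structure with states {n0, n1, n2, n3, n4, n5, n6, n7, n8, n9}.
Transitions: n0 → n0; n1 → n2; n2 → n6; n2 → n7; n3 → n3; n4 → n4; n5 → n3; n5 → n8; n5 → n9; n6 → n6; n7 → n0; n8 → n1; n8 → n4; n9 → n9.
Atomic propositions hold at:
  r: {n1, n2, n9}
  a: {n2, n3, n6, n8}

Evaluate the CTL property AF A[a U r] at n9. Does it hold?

A[a U r]: least fixpoint, start Z0 = Sat(r) = {n1, n2, n9}, add states in Sat(a) with every successor in Z. Already a fixed point.
Sat(A[a U r]) = {n1, n2, n9}
AF A[a U r]: least fixpoint, start Z0 = {n1, n2, n9}, add states with every successor in Z. Already a fixed point.
Sat(AF A[a U r]) = {n1, n2, n9}
n9 ∈ Sat(AF A[a U r]) = {n1, n2, n9}, so the formula holds at n9.

Yes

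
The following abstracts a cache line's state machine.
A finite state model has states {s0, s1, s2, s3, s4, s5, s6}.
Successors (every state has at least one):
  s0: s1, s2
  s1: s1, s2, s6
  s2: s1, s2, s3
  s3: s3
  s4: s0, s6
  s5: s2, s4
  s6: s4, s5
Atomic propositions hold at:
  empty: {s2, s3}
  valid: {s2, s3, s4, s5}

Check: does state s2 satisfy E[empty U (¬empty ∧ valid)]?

Sat(¬empty) = {s0, s1, s4, s5, s6}
Sat(¬empty ∧ valid) = {s4, s5}
E[empty U (¬empty ∧ valid)]: least fixpoint, start Z0 = Sat((¬empty ∧ valid)) = {s4, s5}, add states in Sat(empty) with some successor in Z. Already a fixed point.
Sat(E[empty U (¬empty ∧ valid)]) = {s4, s5}
s2 ∉ Sat(E[empty U (¬empty ∧ valid)]) = {s4, s5}, so the formula does not hold at s2.

No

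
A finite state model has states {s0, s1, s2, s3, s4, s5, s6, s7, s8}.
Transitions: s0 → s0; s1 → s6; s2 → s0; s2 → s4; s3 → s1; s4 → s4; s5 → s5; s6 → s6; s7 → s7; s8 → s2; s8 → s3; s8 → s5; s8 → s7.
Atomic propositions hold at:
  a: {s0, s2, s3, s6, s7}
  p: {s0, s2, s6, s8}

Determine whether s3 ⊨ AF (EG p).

Yes

EG p: greatest fixpoint, start Z0 = {s0, s2, s6, s8}, keep only states in Sat with some successor in Z. Already a fixed point.
Sat(EG p) = {s0, s2, s6, s8}
AF (EG p): least fixpoint, start Z0 = {s0, s2, s6, s8}, add states with every successor in Z. Z1 = {s0, s1, s2, s6, s8}; Z2 = {s0, s1, s2, s3, s6, s8}; fixed.
Sat(AF (EG p)) = {s0, s1, s2, s3, s6, s8}
s3 ∈ Sat(AF (EG p)) = {s0, s1, s2, s3, s6, s8}, so the formula holds at s3.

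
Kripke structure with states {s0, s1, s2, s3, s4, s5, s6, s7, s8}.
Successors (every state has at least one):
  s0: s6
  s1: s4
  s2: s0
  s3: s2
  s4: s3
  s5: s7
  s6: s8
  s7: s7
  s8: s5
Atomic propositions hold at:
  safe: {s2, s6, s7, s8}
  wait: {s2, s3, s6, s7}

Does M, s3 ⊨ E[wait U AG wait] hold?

No

AG wait: greatest fixpoint, start Z0 = {s2, s3, s6, s7}, keep only states in Sat with every successor in Z. Z1 = {s3, s7}; Z2 = {s7}; fixed.
Sat(AG wait) = {s7}
E[wait U AG wait]: least fixpoint, start Z0 = Sat(AG wait) = {s7}, add states in Sat(wait) with some successor in Z. Already a fixed point.
Sat(E[wait U AG wait]) = {s7}
s3 ∉ Sat(E[wait U AG wait]) = {s7}, so the formula does not hold at s3.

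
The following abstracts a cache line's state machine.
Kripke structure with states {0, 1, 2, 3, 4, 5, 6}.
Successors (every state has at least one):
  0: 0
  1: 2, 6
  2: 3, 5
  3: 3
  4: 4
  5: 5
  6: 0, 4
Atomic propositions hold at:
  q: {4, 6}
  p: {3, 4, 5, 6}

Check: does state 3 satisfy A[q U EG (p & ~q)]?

Yes

Sat(~q) = {0, 1, 2, 3, 5}
Sat(p & ~q) = {3, 5}
EG (p & ~q): greatest fixpoint, start Z0 = {3, 5}, keep only states in Sat with some successor in Z. Already a fixed point.
Sat(EG (p & ~q)) = {3, 5}
A[q U EG (p & ~q)]: least fixpoint, start Z0 = Sat(EG (p & ~q)) = {3, 5}, add states in Sat(q) with every successor in Z. Already a fixed point.
Sat(A[q U EG (p & ~q)]) = {3, 5}
3 ∈ Sat(A[q U EG (p & ~q)]) = {3, 5}, so the formula holds at 3.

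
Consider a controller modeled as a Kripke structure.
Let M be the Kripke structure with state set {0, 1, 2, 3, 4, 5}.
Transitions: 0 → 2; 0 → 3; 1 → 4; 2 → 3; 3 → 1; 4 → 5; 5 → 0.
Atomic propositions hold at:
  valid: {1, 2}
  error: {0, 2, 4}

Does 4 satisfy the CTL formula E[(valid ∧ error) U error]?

Yes

Sat(valid ∧ error) = {2}
E[(valid ∧ error) U error]: least fixpoint, start Z0 = Sat(error) = {0, 2, 4}, add states in Sat(valid ∧ error) with some successor in Z. Already a fixed point.
Sat(E[(valid ∧ error) U error]) = {0, 2, 4}
4 ∈ Sat(E[(valid ∧ error) U error]) = {0, 2, 4}, so the formula holds at 4.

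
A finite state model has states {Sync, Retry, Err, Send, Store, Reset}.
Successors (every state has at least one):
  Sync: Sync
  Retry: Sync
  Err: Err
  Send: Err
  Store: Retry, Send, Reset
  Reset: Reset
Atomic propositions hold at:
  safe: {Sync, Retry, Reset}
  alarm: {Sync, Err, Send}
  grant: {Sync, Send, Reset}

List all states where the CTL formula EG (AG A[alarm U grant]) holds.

{Sync, Reset}

A[alarm U grant]: least fixpoint, start Z0 = Sat(grant) = {Sync, Send, Reset}, add states in Sat(alarm) with every successor in Z. Already a fixed point.
Sat(A[alarm U grant]) = {Sync, Send, Reset}
AG A[alarm U grant]: greatest fixpoint, start Z0 = {Sync, Send, Reset}, keep only states in Sat with every successor in Z. Z1 = {Sync, Reset}; fixed.
Sat(AG A[alarm U grant]) = {Sync, Reset}
EG (AG A[alarm U grant]): greatest fixpoint, start Z0 = {Sync, Reset}, keep only states in Sat with some successor in Z. Already a fixed point.
Sat(EG (AG A[alarm U grant])) = {Sync, Reset}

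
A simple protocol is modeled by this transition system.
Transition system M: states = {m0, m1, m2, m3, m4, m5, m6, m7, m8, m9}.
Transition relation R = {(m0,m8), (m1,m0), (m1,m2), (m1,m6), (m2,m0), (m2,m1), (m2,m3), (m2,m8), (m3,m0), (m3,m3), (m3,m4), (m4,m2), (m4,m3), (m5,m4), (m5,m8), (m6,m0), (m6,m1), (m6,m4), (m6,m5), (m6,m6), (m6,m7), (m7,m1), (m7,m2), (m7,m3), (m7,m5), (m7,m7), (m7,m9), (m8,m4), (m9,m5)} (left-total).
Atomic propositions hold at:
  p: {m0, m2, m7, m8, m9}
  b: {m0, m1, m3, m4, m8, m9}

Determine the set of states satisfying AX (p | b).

{m0, m2, m3, m4, m5, m8}

Sat(p | b) = {m0, m1, m2, m3, m4, m7, m8, m9}
Sat(AX (p | b)) = {s : every successor in {m0, m1, m2, m3, m4, m7, m8, m9}} = {m0, m2, m3, m4, m5, m8}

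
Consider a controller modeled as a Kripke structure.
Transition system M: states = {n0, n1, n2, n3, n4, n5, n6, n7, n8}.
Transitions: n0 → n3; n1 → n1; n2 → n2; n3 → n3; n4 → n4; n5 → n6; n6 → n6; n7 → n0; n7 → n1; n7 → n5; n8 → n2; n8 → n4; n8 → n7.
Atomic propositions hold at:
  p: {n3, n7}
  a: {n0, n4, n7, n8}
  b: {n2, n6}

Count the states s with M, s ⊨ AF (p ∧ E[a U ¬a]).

3

Sat(¬a) = {n1, n2, n3, n5, n6}
E[a U ¬a]: least fixpoint, start Z0 = Sat(¬a) = {n1, n2, n3, n5, n6}, add states in Sat(a) with some successor in Z. Z1 = {n0, n1, n2, n3, n5, n6, n7, n8}; fixed.
Sat(E[a U ¬a]) = {n0, n1, n2, n3, n5, n6, n7, n8}
Sat(p ∧ E[a U ¬a]) = {n3, n7}
AF (p ∧ E[a U ¬a]): least fixpoint, start Z0 = {n3, n7}, add states with every successor in Z. Z1 = {n0, n3, n7}; fixed.
Sat(AF (p ∧ E[a U ¬a])) = {n0, n3, n7}
|Sat(AF (p ∧ E[a U ¬a]))| = |{n0, n3, n7}| = 3.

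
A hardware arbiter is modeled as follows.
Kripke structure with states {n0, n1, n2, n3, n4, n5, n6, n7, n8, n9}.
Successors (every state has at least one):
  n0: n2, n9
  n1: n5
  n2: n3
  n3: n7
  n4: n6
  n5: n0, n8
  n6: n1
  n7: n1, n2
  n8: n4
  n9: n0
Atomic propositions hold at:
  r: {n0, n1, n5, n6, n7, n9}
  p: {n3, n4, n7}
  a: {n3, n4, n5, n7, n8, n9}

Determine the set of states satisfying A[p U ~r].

Sat(~r) = {n2, n3, n4, n8}
A[p U ~r]: least fixpoint, start Z0 = Sat(~r) = {n2, n3, n4, n8}, add states in Sat(p) with every successor in Z. Already a fixed point.
Sat(A[p U ~r]) = {n2, n3, n4, n8}

{n2, n3, n4, n8}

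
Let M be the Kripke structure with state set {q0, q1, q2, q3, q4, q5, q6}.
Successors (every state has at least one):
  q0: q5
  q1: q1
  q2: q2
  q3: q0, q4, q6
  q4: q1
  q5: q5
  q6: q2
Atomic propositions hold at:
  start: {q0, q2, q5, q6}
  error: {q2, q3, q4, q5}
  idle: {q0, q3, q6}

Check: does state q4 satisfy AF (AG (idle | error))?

Sat(idle | error) = {q0, q2, q3, q4, q5, q6}
AG (idle | error): greatest fixpoint, start Z0 = {q0, q2, q3, q4, q5, q6}, keep only states in Sat with every successor in Z. Z1 = {q0, q2, q3, q5, q6}; Z2 = {q0, q2, q5, q6}; fixed.
Sat(AG (idle | error)) = {q0, q2, q5, q6}
AF (AG (idle | error)): least fixpoint, start Z0 = {q0, q2, q5, q6}, add states with every successor in Z. Already a fixed point.
Sat(AF (AG (idle | error))) = {q0, q2, q5, q6}
q4 ∉ Sat(AF (AG (idle | error))) = {q0, q2, q5, q6}, so the formula does not hold at q4.

No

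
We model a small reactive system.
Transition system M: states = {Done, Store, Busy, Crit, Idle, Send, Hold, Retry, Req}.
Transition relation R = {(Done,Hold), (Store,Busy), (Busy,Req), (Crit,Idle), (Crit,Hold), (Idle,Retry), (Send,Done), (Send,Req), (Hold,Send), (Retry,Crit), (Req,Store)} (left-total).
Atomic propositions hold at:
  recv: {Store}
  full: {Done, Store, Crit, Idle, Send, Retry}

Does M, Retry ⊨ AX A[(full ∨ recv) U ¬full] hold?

No

Sat(full ∨ recv) = {Done, Store, Crit, Idle, Send, Retry}
Sat(¬full) = {Busy, Hold, Req}
A[(full ∨ recv) U ¬full]: least fixpoint, start Z0 = Sat(¬full) = {Busy, Hold, Req}, add states in Sat(full ∨ recv) with every successor in Z. Z1 = {Done, Store, Busy, Hold, Req}; Z2 = {Done, Store, Busy, Send, Hold, Req}; fixed.
Sat(A[(full ∨ recv) U ¬full]) = {Done, Store, Busy, Send, Hold, Req}
Sat(AX A[(full ∨ recv) U ¬full]) = {s : every successor in {Done, Store, Busy, Send, Hold, Req}} = {Done, Store, Busy, Send, Hold, Req}
Retry ∉ Sat(AX A[(full ∨ recv) U ¬full]) = {Done, Store, Busy, Send, Hold, Req}, so the formula does not hold at Retry.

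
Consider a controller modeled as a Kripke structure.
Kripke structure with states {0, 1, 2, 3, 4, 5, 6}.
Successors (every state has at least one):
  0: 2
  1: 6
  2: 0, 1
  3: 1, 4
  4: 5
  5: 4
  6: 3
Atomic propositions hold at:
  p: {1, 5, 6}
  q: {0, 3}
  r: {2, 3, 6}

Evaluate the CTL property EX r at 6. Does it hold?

Yes

Sat(EX r) = {s : some successor in {2, 3, 6}} = {0, 1, 6}
6 ∈ Sat(EX r) = {0, 1, 6}, so the formula holds at 6.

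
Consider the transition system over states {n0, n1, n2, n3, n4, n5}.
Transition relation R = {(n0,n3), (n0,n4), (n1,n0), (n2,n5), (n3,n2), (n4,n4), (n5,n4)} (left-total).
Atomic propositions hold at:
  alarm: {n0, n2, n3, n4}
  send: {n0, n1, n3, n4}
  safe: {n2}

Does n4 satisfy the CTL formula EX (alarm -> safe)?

Sat(alarm -> safe) = {n1, n2, n5}
Sat(EX (alarm -> safe)) = {s : some successor in {n1, n2, n5}} = {n2, n3}
n4 ∉ Sat(EX (alarm -> safe)) = {n2, n3}, so the formula does not hold at n4.

No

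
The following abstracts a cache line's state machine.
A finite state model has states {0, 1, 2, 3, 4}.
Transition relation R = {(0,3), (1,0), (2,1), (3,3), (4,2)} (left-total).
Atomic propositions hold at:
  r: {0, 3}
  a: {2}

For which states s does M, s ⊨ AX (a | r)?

Sat(a | r) = {0, 2, 3}
Sat(AX (a | r)) = {s : every successor in {0, 2, 3}} = {0, 1, 3, 4}

{0, 1, 3, 4}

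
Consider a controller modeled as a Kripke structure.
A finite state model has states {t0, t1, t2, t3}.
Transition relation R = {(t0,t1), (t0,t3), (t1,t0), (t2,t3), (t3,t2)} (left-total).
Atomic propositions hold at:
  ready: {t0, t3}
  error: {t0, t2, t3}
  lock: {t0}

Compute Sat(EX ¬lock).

Sat(¬lock) = {t1, t2, t3}
Sat(EX ¬lock) = {s : some successor in {t1, t2, t3}} = {t0, t2, t3}

{t0, t2, t3}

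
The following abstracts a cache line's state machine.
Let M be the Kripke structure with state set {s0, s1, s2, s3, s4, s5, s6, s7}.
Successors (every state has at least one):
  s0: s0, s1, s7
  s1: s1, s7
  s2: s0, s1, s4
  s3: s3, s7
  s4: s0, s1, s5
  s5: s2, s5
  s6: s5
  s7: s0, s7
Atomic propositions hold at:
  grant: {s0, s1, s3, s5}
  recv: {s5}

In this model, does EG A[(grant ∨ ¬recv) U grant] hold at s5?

Sat(¬recv) = {s0, s1, s2, s3, s4, s6, s7}
Sat(grant ∨ ¬recv) = {s0, s1, s2, s3, s4, s5, s6, s7}
A[(grant ∨ ¬recv) U grant]: least fixpoint, start Z0 = Sat(grant) = {s0, s1, s3, s5}, add states in Sat(grant ∨ ¬recv) with every successor in Z. Z1 = {s0, s1, s3, s4, s5, s6}; Z2 = {s0, s1, s2, s3, s4, s5, s6}; fixed.
Sat(A[(grant ∨ ¬recv) U grant]) = {s0, s1, s2, s3, s4, s5, s6}
EG A[(grant ∨ ¬recv) U grant]: greatest fixpoint, start Z0 = {s0, s1, s2, s3, s4, s5, s6}, keep only states in Sat with some successor in Z. Already a fixed point.
Sat(EG A[(grant ∨ ¬recv) U grant]) = {s0, s1, s2, s3, s4, s5, s6}
s5 ∈ Sat(EG A[(grant ∨ ¬recv) U grant]) = {s0, s1, s2, s3, s4, s5, s6}, so the formula holds at s5.

Yes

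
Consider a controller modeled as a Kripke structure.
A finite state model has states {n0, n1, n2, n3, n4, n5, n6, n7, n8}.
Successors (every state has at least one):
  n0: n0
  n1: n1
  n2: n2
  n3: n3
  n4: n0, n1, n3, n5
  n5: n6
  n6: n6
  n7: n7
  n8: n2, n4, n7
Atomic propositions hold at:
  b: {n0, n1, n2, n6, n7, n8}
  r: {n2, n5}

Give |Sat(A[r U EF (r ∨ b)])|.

Sat(r ∨ b) = {n0, n1, n2, n5, n6, n7, n8}
EF (r ∨ b): least fixpoint, start Z0 = {n0, n1, n2, n5, n6, n7, n8}, add states with some successor in Z. Z1 = {n0, n1, n2, n4, n5, n6, n7, n8}; fixed.
Sat(EF (r ∨ b)) = {n0, n1, n2, n4, n5, n6, n7, n8}
A[r U EF (r ∨ b)]: least fixpoint, start Z0 = Sat(EF (r ∨ b)) = {n0, n1, n2, n4, n5, n6, n7, n8}, add states in Sat(r) with every successor in Z. Already a fixed point.
Sat(A[r U EF (r ∨ b)]) = {n0, n1, n2, n4, n5, n6, n7, n8}
|Sat(A[r U EF (r ∨ b)])| = |{n0, n1, n2, n4, n5, n6, n7, n8}| = 8.

8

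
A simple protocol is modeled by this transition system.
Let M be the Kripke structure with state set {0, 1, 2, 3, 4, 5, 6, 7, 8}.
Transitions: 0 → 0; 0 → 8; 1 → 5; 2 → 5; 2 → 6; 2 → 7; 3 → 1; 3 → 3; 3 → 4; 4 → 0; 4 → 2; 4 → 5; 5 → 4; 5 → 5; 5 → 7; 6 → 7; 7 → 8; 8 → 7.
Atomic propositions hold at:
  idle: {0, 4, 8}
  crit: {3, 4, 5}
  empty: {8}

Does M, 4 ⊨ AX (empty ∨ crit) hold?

No

Sat(empty ∨ crit) = {3, 4, 5, 8}
Sat(AX (empty ∨ crit)) = {s : every successor in {3, 4, 5, 8}} = {1, 7}
4 ∉ Sat(AX (empty ∨ crit)) = {1, 7}, so the formula does not hold at 4.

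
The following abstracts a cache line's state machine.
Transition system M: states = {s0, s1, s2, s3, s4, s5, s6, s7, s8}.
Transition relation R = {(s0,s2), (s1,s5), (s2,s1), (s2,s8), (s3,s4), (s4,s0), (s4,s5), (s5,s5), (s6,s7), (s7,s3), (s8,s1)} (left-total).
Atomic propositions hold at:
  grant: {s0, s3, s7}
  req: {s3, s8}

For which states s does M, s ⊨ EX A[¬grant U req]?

Sat(¬grant) = {s1, s2, s4, s5, s6, s8}
A[¬grant U req]: least fixpoint, start Z0 = Sat(req) = {s3, s8}, add states in Sat(¬grant) with every successor in Z. Already a fixed point.
Sat(A[¬grant U req]) = {s3, s8}
Sat(EX A[¬grant U req]) = {s : some successor in {s3, s8}} = {s2, s7}

{s2, s7}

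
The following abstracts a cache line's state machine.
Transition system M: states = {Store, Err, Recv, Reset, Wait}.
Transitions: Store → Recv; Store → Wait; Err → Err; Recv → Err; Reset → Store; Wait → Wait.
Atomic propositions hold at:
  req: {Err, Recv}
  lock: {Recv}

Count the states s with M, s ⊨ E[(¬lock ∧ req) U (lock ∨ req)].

Sat(¬lock) = {Store, Err, Reset, Wait}
Sat(¬lock ∧ req) = {Err}
Sat(lock ∨ req) = {Err, Recv}
E[(¬lock ∧ req) U (lock ∨ req)]: least fixpoint, start Z0 = Sat((lock ∨ req)) = {Err, Recv}, add states in Sat(¬lock ∧ req) with some successor in Z. Already a fixed point.
Sat(E[(¬lock ∧ req) U (lock ∨ req)]) = {Err, Recv}
|Sat(E[(¬lock ∧ req) U (lock ∨ req)])| = |{Err, Recv}| = 2.

2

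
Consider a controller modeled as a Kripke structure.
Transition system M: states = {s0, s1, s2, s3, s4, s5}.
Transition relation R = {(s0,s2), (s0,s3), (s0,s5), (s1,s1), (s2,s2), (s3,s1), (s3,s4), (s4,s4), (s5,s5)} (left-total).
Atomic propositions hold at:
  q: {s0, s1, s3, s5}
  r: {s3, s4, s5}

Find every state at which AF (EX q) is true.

{s0, s1, s3, s5}

Sat(EX q) = {s : some successor in {s0, s1, s3, s5}} = {s0, s1, s3, s5}
AF (EX q): least fixpoint, start Z0 = {s0, s1, s3, s5}, add states with every successor in Z. Already a fixed point.
Sat(AF (EX q)) = {s0, s1, s3, s5}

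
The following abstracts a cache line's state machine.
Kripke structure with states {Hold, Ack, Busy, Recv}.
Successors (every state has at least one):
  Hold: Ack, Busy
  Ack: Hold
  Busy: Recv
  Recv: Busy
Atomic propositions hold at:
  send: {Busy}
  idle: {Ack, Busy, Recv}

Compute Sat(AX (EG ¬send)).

{Ack}

Sat(¬send) = {Hold, Ack, Recv}
EG ¬send: greatest fixpoint, start Z0 = {Hold, Ack, Recv}, keep only states in Sat with some successor in Z. Z1 = {Hold, Ack}; fixed.
Sat(EG ¬send) = {Hold, Ack}
Sat(AX (EG ¬send)) = {s : every successor in {Hold, Ack}} = {Ack}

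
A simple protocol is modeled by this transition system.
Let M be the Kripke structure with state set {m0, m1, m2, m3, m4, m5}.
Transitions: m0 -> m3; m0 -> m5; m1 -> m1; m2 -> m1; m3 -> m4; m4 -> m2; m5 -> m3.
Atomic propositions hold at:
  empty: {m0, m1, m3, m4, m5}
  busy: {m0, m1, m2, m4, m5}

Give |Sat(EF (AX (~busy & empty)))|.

Sat(~busy) = {m3}
Sat(~busy & empty) = {m3}
Sat(AX (~busy & empty)) = {s : every successor in {m3}} = {m5}
EF (AX (~busy & empty)): least fixpoint, start Z0 = {m5}, add states with some successor in Z. Z1 = {m0, m5}; fixed.
Sat(EF (AX (~busy & empty))) = {m0, m5}
|Sat(EF (AX (~busy & empty)))| = |{m0, m5}| = 2.

2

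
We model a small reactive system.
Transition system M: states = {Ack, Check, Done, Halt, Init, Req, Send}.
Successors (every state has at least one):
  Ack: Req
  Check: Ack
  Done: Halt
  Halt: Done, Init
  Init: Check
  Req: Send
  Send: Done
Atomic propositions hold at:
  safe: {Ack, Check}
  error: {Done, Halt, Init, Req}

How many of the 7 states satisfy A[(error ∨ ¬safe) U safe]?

3

Sat(¬safe) = {Done, Halt, Init, Req, Send}
Sat(error ∨ ¬safe) = {Done, Halt, Init, Req, Send}
A[(error ∨ ¬safe) U safe]: least fixpoint, start Z0 = Sat(safe) = {Ack, Check}, add states in Sat(error ∨ ¬safe) with every successor in Z. Z1 = {Ack, Check, Init}; fixed.
Sat(A[(error ∨ ¬safe) U safe]) = {Ack, Check, Init}
|Sat(A[(error ∨ ¬safe) U safe])| = |{Ack, Check, Init}| = 3.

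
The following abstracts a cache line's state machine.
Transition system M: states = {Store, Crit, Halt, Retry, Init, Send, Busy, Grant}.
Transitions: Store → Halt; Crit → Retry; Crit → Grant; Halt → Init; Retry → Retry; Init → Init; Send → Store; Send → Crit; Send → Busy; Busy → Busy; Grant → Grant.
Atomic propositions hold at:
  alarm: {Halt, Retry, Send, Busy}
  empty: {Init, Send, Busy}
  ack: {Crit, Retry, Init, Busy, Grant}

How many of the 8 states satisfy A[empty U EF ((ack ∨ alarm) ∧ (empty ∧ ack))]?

5

Sat(ack ∨ alarm) = {Crit, Halt, Retry, Init, Send, Busy, Grant}
Sat(empty ∧ ack) = {Init, Busy}
Sat((ack ∨ alarm) ∧ (empty ∧ ack)) = {Init, Busy}
EF ((ack ∨ alarm) ∧ (empty ∧ ack)): least fixpoint, start Z0 = {Init, Busy}, add states with some successor in Z. Z1 = {Halt, Init, Send, Busy}; Z2 = {Store, Halt, Init, Send, Busy}; fixed.
Sat(EF ((ack ∨ alarm) ∧ (empty ∧ ack))) = {Store, Halt, Init, Send, Busy}
A[empty U EF ((ack ∨ alarm) ∧ (empty ∧ ack))]: least fixpoint, start Z0 = Sat(EF ((ack ∨ alarm) ∧ (empty ∧ ack))) = {Store, Halt, Init, Send, Busy}, add states in Sat(empty) with every successor in Z. Already a fixed point.
Sat(A[empty U EF ((ack ∨ alarm) ∧ (empty ∧ ack))]) = {Store, Halt, Init, Send, Busy}
|Sat(A[empty U EF ((ack ∨ alarm) ∧ (empty ∧ ack))])| = |{Store, Halt, Init, Send, Busy}| = 5.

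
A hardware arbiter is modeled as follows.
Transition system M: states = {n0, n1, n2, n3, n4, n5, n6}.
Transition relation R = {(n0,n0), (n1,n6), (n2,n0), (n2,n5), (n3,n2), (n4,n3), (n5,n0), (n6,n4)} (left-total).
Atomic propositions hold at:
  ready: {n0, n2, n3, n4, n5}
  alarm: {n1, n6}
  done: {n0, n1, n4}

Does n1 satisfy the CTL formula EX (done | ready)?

No

Sat(done | ready) = {n0, n1, n2, n3, n4, n5}
Sat(EX (done | ready)) = {s : some successor in {n0, n1, n2, n3, n4, n5}} = {n0, n2, n3, n4, n5, n6}
n1 ∉ Sat(EX (done | ready)) = {n0, n2, n3, n4, n5, n6}, so the formula does not hold at n1.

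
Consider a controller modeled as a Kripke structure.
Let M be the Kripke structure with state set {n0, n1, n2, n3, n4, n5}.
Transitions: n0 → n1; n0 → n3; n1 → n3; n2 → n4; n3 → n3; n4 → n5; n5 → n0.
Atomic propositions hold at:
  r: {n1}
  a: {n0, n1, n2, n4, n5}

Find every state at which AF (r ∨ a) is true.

{n0, n1, n2, n4, n5}

Sat(r ∨ a) = {n0, n1, n2, n4, n5}
AF (r ∨ a): least fixpoint, start Z0 = {n0, n1, n2, n4, n5}, add states with every successor in Z. Already a fixed point.
Sat(AF (r ∨ a)) = {n0, n1, n2, n4, n5}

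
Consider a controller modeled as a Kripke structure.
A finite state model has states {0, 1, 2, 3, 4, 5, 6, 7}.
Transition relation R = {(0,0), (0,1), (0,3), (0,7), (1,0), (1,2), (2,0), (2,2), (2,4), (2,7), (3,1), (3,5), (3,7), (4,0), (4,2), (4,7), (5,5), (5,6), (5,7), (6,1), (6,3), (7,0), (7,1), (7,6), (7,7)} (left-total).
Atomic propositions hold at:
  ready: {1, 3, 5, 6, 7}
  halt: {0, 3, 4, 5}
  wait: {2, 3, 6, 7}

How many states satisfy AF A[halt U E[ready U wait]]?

E[ready U wait]: least fixpoint, start Z0 = Sat(wait) = {2, 3, 6, 7}, add states in Sat(ready) with some successor in Z. Z1 = {1, 2, 3, 5, 6, 7}; fixed.
Sat(E[ready U wait]) = {1, 2, 3, 5, 6, 7}
A[halt U E[ready U wait]]: least fixpoint, start Z0 = Sat(E[ready U wait]) = {1, 2, 3, 5, 6, 7}, add states in Sat(halt) with every successor in Z. Already a fixed point.
Sat(A[halt U E[ready U wait]]) = {1, 2, 3, 5, 6, 7}
AF A[halt U E[ready U wait]]: least fixpoint, start Z0 = {1, 2, 3, 5, 6, 7}, add states with every successor in Z. Already a fixed point.
Sat(AF A[halt U E[ready U wait]]) = {1, 2, 3, 5, 6, 7}
|Sat(AF A[halt U E[ready U wait]])| = |{1, 2, 3, 5, 6, 7}| = 6.

6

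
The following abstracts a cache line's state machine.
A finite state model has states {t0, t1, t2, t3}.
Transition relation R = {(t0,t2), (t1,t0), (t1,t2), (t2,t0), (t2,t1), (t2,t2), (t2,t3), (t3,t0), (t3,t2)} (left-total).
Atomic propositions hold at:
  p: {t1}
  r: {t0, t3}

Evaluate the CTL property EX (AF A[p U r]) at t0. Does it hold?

No

A[p U r]: least fixpoint, start Z0 = Sat(r) = {t0, t3}, add states in Sat(p) with every successor in Z. Already a fixed point.
Sat(A[p U r]) = {t0, t3}
AF A[p U r]: least fixpoint, start Z0 = {t0, t3}, add states with every successor in Z. Already a fixed point.
Sat(AF A[p U r]) = {t0, t3}
Sat(EX (AF A[p U r])) = {s : some successor in {t0, t3}} = {t1, t2, t3}
t0 ∉ Sat(EX (AF A[p U r])) = {t1, t2, t3}, so the formula does not hold at t0.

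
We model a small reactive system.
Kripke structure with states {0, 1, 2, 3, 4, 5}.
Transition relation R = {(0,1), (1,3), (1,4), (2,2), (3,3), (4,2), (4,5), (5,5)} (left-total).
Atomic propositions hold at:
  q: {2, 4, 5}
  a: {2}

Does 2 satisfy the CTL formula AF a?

Yes

AF a: least fixpoint, start Z0 = {2}, add states with every successor in Z. Already a fixed point.
Sat(AF a) = {2}
2 ∈ Sat(AF a) = {2}, so the formula holds at 2.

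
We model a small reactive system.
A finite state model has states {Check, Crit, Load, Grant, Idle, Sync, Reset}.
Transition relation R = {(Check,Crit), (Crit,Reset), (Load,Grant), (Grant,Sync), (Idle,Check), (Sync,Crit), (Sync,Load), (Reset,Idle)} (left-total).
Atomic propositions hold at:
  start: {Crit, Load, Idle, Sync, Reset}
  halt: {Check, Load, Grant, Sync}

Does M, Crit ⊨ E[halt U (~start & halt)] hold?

No

Sat(~start) = {Check, Grant}
Sat(~start & halt) = {Check, Grant}
E[halt U (~start & halt)]: least fixpoint, start Z0 = Sat((~start & halt)) = {Check, Grant}, add states in Sat(halt) with some successor in Z. Z1 = {Check, Load, Grant}; Z2 = {Check, Load, Grant, Sync}; fixed.
Sat(E[halt U (~start & halt)]) = {Check, Load, Grant, Sync}
Crit ∉ Sat(E[halt U (~start & halt)]) = {Check, Load, Grant, Sync}, so the formula does not hold at Crit.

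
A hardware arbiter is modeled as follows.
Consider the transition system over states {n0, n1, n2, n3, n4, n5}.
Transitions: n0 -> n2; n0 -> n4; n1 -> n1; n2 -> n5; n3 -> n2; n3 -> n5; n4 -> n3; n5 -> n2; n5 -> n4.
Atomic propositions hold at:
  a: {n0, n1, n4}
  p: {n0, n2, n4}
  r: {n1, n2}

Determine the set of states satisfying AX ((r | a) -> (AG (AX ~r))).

Sat(r | a) = {n0, n1, n2, n4}
Sat(~r) = {n0, n3, n4, n5}
Sat(AX ~r) = {s : every successor in {n0, n3, n4, n5}} = {n2, n4}
AG (AX ~r): greatest fixpoint, start Z0 = {n2, n4}, keep only states in Sat with every successor in Z. Z1 = ∅; fixed.
Sat(AG (AX ~r)) = ∅
Sat((r | a) -> (AG (AX ~r))) = {n3, n5}
Sat(AX ((r | a) -> (AG (AX ~r)))) = {s : every successor in {n3, n5}} = {n2, n4}

{n2, n4}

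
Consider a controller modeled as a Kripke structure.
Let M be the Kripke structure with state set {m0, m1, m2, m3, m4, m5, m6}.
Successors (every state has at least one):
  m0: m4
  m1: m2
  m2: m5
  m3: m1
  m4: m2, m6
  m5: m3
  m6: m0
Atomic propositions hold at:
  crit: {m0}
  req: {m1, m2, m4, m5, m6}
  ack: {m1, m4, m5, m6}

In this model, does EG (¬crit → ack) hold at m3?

No

Sat(¬crit) = {m1, m2, m3, m4, m5, m6}
Sat(¬crit → ack) = {m0, m1, m4, m5, m6}
EG (¬crit → ack): greatest fixpoint, start Z0 = {m0, m1, m4, m5, m6}, keep only states in Sat with some successor in Z. Z1 = {m0, m4, m6}; fixed.
Sat(EG (¬crit → ack)) = {m0, m4, m6}
m3 ∉ Sat(EG (¬crit → ack)) = {m0, m4, m6}, so the formula does not hold at m3.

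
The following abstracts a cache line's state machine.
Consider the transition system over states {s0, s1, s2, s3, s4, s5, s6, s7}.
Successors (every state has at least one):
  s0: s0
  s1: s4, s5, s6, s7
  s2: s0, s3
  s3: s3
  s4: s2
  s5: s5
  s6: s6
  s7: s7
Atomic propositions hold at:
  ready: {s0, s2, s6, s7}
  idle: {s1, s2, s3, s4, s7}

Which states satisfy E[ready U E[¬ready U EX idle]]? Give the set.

{s1, s2, s3, s4, s7}

Sat(¬ready) = {s1, s3, s4, s5}
Sat(EX idle) = {s : some successor in {s1, s2, s3, s4, s7}} = {s1, s2, s3, s4, s7}
E[¬ready U EX idle]: least fixpoint, start Z0 = Sat(EX idle) = {s1, s2, s3, s4, s7}, add states in Sat(¬ready) with some successor in Z. Already a fixed point.
Sat(E[¬ready U EX idle]) = {s1, s2, s3, s4, s7}
E[ready U E[¬ready U EX idle]]: least fixpoint, start Z0 = Sat(E[¬ready U EX idle]) = {s1, s2, s3, s4, s7}, add states in Sat(ready) with some successor in Z. Already a fixed point.
Sat(E[ready U E[¬ready U EX idle]]) = {s1, s2, s3, s4, s7}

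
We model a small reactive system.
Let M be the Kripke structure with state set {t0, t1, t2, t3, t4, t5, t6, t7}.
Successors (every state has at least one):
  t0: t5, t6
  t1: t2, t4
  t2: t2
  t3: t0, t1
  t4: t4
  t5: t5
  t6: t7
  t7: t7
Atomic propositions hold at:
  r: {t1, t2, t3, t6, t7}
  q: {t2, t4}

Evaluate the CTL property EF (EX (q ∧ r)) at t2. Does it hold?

Sat(q ∧ r) = {t2}
Sat(EX (q ∧ r)) = {s : some successor in {t2}} = {t1, t2}
EF (EX (q ∧ r)): least fixpoint, start Z0 = {t1, t2}, add states with some successor in Z. Z1 = {t1, t2, t3}; fixed.
Sat(EF (EX (q ∧ r))) = {t1, t2, t3}
t2 ∈ Sat(EF (EX (q ∧ r))) = {t1, t2, t3}, so the formula holds at t2.

Yes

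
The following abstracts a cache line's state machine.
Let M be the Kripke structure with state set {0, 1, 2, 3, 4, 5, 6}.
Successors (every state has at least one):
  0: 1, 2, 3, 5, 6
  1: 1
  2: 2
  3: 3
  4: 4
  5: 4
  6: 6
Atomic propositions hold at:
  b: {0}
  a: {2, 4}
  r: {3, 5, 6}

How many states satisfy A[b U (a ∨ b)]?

3

Sat(a ∨ b) = {0, 2, 4}
A[b U (a ∨ b)]: least fixpoint, start Z0 = Sat((a ∨ b)) = {0, 2, 4}, add states in Sat(b) with every successor in Z. Already a fixed point.
Sat(A[b U (a ∨ b)]) = {0, 2, 4}
|Sat(A[b U (a ∨ b)])| = |{0, 2, 4}| = 3.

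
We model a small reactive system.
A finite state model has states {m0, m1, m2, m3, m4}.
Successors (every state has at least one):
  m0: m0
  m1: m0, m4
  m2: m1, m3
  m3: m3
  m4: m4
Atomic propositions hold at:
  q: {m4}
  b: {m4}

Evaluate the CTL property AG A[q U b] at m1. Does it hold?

A[q U b]: least fixpoint, start Z0 = Sat(b) = {m4}, add states in Sat(q) with every successor in Z. Already a fixed point.
Sat(A[q U b]) = {m4}
AG A[q U b]: greatest fixpoint, start Z0 = {m4}, keep only states in Sat with every successor in Z. Already a fixed point.
Sat(AG A[q U b]) = {m4}
m1 ∉ Sat(AG A[q U b]) = {m4}, so the formula does not hold at m1.

No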